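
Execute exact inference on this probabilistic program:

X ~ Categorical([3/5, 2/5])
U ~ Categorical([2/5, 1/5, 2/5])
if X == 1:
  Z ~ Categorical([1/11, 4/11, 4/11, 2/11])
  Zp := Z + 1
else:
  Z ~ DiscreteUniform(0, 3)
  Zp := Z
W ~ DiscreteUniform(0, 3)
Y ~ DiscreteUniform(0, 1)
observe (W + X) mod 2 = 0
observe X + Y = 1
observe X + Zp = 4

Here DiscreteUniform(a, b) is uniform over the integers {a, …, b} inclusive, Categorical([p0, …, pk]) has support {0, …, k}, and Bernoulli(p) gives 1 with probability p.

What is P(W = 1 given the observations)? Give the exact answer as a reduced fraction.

Enumerate traces; 6 have nonzero weight after conditioning:
  (X=1, U=0, Z=2, W=1, Y=0) weight 2/275
  (X=1, U=0, Z=2, W=3, Y=0) weight 2/275
  (X=1, U=1, Z=2, W=1, Y=0) weight 1/275
  (X=1, U=1, Z=2, W=3, Y=0) weight 1/275
  (X=1, U=2, Z=2, W=1, Y=0) weight 2/275
  (X=1, U=2, Z=2, W=3, Y=0) weight 2/275
Group by W:
  weight(W=1) = 1/55
  weight(W=3) = 1/55
Total weight = 1/55 + 1/55 = 2/55
P(W=1 | obs) = 1/55 / 2/55 = 1/2
P(W=3 | obs) = 1/55 / 2/55 = 1/2

P(W = 1 | obs) = 1/2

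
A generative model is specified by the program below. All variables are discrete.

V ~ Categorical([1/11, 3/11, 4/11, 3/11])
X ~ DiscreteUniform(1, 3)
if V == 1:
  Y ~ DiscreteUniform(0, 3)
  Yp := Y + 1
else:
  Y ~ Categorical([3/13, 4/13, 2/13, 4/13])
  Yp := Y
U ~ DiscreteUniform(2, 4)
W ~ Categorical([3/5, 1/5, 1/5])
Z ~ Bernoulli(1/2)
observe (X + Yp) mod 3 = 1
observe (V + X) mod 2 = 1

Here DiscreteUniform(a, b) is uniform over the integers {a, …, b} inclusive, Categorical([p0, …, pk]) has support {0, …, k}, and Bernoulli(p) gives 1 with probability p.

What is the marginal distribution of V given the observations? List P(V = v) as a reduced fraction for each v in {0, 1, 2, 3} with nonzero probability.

Enumerate traces; 144 have nonzero weight after conditioning:
  (V=0, X=1, Y=0, U=2, W=0, Z=0) weight 1/1430
  (V=0, X=1, Y=0, U=2, W=0, Z=1) weight 1/1430
  (V=0, X=1, Y=0, U=2, W=1, Z=0) weight 1/4290
  (V=0, X=1, Y=0, U=2, W=1, Z=1) weight 1/4290
  (V=0, X=1, Y=0, U=2, W=2, Z=0) weight 1/4290
  (V=0, X=1, Y=0, U=2, W=2, Z=1) weight 1/4290
  (V=0, X=1, Y=0, U=3, W=0, Z=0) weight 1/1430
  (V=0, X=1, Y=0, U=3, W=0, Z=1) weight 1/1430
  (V=1, X=2, Y=1, U=2, W=0, Z=0) weight 1/440
  (V=2, X=1, Y=0, U=2, W=0, Z=0) weight 2/715
  … 134 more
Group by V:
  weight(V=0) = 1/39
  weight(V=1) = 1/44
  weight(V=2) = 4/39
  weight(V=3) = 2/143
Total weight = 1/39 + 1/44 + 4/39 + 2/143 = 283/1716
P(V=0 | obs) = 1/39 / 283/1716 = 44/283
P(V=1 | obs) = 1/44 / 283/1716 = 39/283
P(V=2 | obs) = 4/39 / 283/1716 = 176/283
P(V=3 | obs) = 2/143 / 283/1716 = 24/283

P(V=0) = 44/283, P(V=1) = 39/283, P(V=2) = 176/283, P(V=3) = 24/283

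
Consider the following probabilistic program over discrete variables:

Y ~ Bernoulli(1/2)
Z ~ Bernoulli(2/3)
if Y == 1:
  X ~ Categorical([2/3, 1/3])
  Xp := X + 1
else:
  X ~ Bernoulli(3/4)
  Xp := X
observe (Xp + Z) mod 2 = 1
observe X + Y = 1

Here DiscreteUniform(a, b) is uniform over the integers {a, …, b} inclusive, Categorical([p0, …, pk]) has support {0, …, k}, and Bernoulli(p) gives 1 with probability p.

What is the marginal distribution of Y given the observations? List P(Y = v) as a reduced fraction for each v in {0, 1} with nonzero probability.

Enumerate traces; 2 have nonzero weight after conditioning:
  (Y=0, Z=0, X=1) weight 1/8
  (Y=1, Z=0, X=0) weight 1/9
Group by Y:
  weight(Y=0) = 1/8
  weight(Y=1) = 1/9
Total weight = 1/8 + 1/9 = 17/72
P(Y=0 | obs) = 1/8 / 17/72 = 9/17
P(Y=1 | obs) = 1/9 / 17/72 = 8/17

P(Y=0) = 9/17, P(Y=1) = 8/17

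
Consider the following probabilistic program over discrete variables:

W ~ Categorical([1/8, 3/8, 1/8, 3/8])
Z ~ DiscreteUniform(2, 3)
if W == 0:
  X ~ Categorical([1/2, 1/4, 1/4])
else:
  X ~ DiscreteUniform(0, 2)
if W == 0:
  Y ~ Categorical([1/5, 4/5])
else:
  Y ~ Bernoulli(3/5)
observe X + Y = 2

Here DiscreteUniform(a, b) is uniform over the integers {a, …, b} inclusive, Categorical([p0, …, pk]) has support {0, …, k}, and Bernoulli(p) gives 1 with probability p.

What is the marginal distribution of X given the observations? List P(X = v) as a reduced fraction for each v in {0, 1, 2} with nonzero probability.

P(X=1) = 96/155, P(X=2) = 59/155

Enumerate traces; 16 have nonzero weight after conditioning:
  (W=0, Z=2, X=1, Y=1) weight 1/80
  (W=0, Z=2, X=2, Y=0) weight 1/320
  (W=0, Z=3, X=1, Y=1) weight 1/80
  (W=0, Z=3, X=2, Y=0) weight 1/320
  (W=1, Z=2, X=1, Y=1) weight 3/80
  (W=1, Z=2, X=2, Y=0) weight 1/40
  (W=1, Z=3, X=1, Y=1) weight 3/80
  (W=1, Z=3, X=2, Y=0) weight 1/40
  … 8 more
Group by X:
  weight(X=1) = 1/5
  weight(X=2) = 59/480
Total weight = 1/5 + 59/480 = 31/96
P(X=1 | obs) = 1/5 / 31/96 = 96/155
P(X=2 | obs) = 59/480 / 31/96 = 59/155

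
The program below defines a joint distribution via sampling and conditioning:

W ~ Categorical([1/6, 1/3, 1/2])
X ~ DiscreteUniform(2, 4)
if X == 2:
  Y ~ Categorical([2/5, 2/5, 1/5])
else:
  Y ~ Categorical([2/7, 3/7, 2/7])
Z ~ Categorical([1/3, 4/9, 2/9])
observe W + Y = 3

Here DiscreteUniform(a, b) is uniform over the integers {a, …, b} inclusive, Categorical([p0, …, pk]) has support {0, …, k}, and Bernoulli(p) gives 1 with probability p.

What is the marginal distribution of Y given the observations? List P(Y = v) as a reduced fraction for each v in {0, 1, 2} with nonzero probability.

P(Y=1) = 22/31, P(Y=2) = 9/31

Enumerate traces; 18 have nonzero weight after conditioning:
  (W=1, X=2, Y=2, Z=0) weight 1/135
  (W=1, X=2, Y=2, Z=1) weight 4/405
  (W=1, X=2, Y=2, Z=2) weight 2/405
  (W=1, X=3, Y=2, Z=0) weight 2/189
  (W=1, X=3, Y=2, Z=1) weight 8/567
  (W=1, X=3, Y=2, Z=2) weight 4/567
  (W=1, X=4, Y=2, Z=0) weight 2/189
  (W=1, X=4, Y=2, Z=1) weight 8/567
  (W=2, X=2, Y=1, Z=0) weight 1/45
  … 9 more
Group by Y:
  weight(Y=1) = 22/105
  weight(Y=2) = 3/35
Total weight = 22/105 + 3/35 = 31/105
P(Y=1 | obs) = 22/105 / 31/105 = 22/31
P(Y=2 | obs) = 3/35 / 31/105 = 9/31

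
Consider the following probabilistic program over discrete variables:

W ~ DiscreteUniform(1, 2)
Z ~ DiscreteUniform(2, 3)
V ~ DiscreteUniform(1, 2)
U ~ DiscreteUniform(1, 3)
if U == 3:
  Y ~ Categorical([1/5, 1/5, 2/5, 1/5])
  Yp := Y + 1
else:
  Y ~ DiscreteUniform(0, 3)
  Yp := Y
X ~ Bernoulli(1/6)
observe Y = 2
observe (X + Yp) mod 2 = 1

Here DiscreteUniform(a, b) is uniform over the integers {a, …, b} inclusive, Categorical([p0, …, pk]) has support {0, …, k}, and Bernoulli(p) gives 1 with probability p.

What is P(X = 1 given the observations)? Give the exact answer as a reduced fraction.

Enumerate traces; 24 have nonzero weight after conditioning:
  (W=1, Z=2, V=1, U=1, Y=2, X=1) weight 1/576
  (W=1, Z=2, V=1, U=2, Y=2, X=1) weight 1/576
  (W=1, Z=2, V=1, U=3, Y=2, X=0) weight 1/72
  (W=1, Z=2, V=2, U=1, Y=2, X=1) weight 1/576
  (W=1, Z=2, V=2, U=2, Y=2, X=1) weight 1/576
  (W=1, Z=2, V=2, U=3, Y=2, X=0) weight 1/72
  (W=1, Z=3, V=1, U=1, Y=2, X=1) weight 1/576
  (W=1, Z=3, V=1, U=2, Y=2, X=1) weight 1/576
  … 16 more
Group by X:
  weight(X=0) = 1/9
  weight(X=1) = 1/36
Total weight = 1/9 + 1/36 = 5/36
P(X=0 | obs) = 1/9 / 5/36 = 4/5
P(X=1 | obs) = 1/36 / 5/36 = 1/5

P(X = 1 | obs) = 1/5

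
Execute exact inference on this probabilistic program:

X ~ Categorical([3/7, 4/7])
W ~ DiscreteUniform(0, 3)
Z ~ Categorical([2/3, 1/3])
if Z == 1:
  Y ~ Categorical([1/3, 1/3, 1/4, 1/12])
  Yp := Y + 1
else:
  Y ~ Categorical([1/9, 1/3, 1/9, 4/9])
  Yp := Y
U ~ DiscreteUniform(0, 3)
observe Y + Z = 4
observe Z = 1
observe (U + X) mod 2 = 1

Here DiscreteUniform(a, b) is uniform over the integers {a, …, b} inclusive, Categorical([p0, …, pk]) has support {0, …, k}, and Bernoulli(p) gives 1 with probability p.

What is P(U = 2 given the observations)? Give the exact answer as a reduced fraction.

Enumerate traces; 16 have nonzero weight after conditioning:
  (X=0, W=0, Z=1, Y=3, U=1) weight 1/1344
  (X=0, W=0, Z=1, Y=3, U=3) weight 1/1344
  (X=0, W=1, Z=1, Y=3, U=1) weight 1/1344
  (X=0, W=1, Z=1, Y=3, U=3) weight 1/1344
  (X=0, W=2, Z=1, Y=3, U=1) weight 1/1344
  (X=0, W=2, Z=1, Y=3, U=3) weight 1/1344
  (X=0, W=3, Z=1, Y=3, U=1) weight 1/1344
  (X=0, W=3, Z=1, Y=3, U=3) weight 1/1344
  (X=1, W=0, Z=1, Y=3, U=0) weight 1/1008
  (X=1, W=0, Z=1, Y=3, U=2) weight 1/1008
  … 6 more
Group by U:
  weight(U=0) = 1/252
  weight(U=1) = 1/336
  weight(U=2) = 1/252
  weight(U=3) = 1/336
Total weight = 1/252 + 1/336 + 1/252 + 1/336 = 1/72
P(U=0 | obs) = 1/252 / 1/72 = 2/7
P(U=1 | obs) = 1/336 / 1/72 = 3/14
P(U=2 | obs) = 1/252 / 1/72 = 2/7
P(U=3 | obs) = 1/336 / 1/72 = 3/14

P(U = 2 | obs) = 2/7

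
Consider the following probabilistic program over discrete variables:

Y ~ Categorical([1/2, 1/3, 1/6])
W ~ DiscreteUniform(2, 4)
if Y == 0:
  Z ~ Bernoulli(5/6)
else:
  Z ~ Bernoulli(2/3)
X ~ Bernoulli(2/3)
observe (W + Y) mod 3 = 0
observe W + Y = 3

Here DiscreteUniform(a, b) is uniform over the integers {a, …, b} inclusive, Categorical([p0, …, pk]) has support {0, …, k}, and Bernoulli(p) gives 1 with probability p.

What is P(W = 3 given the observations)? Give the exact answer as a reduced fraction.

Enumerate traces; 8 have nonzero weight after conditioning:
  (Y=0, W=3, Z=0, X=0) weight 1/108
  (Y=0, W=3, Z=0, X=1) weight 1/54
  (Y=0, W=3, Z=1, X=0) weight 5/108
  (Y=0, W=3, Z=1, X=1) weight 5/54
  (Y=1, W=2, Z=0, X=0) weight 1/81
  (Y=1, W=2, Z=0, X=1) weight 2/81
  (Y=1, W=2, Z=1, X=0) weight 2/81
  (Y=1, W=2, Z=1, X=1) weight 4/81
Group by W:
  weight(W=2) = 1/9
  weight(W=3) = 1/6
Total weight = 1/9 + 1/6 = 5/18
P(W=2 | obs) = 1/9 / 5/18 = 2/5
P(W=3 | obs) = 1/6 / 5/18 = 3/5

P(W = 3 | obs) = 3/5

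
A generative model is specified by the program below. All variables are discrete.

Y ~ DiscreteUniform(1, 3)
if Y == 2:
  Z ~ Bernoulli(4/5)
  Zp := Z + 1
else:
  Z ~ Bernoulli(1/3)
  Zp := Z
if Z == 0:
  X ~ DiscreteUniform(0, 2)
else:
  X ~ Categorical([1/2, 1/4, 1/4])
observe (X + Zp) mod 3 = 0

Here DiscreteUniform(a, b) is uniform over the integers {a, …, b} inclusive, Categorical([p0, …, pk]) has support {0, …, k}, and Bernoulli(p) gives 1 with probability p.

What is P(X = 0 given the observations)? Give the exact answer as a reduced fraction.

P(X = 0 | obs) = 40/79

Enumerate traces; 6 have nonzero weight after conditioning:
  (Y=1, Z=0, X=0) weight 2/27
  (Y=1, Z=1, X=2) weight 1/36
  (Y=2, Z=0, X=2) weight 1/45
  (Y=2, Z=1, X=1) weight 1/15
  (Y=3, Z=0, X=0) weight 2/27
  (Y=3, Z=1, X=2) weight 1/36
Group by X:
  weight(X=0) = 4/27
  weight(X=1) = 1/15
  weight(X=2) = 7/90
Total weight = 4/27 + 1/15 + 7/90 = 79/270
P(X=0 | obs) = 4/27 / 79/270 = 40/79
P(X=1 | obs) = 1/15 / 79/270 = 18/79
P(X=2 | obs) = 7/90 / 79/270 = 21/79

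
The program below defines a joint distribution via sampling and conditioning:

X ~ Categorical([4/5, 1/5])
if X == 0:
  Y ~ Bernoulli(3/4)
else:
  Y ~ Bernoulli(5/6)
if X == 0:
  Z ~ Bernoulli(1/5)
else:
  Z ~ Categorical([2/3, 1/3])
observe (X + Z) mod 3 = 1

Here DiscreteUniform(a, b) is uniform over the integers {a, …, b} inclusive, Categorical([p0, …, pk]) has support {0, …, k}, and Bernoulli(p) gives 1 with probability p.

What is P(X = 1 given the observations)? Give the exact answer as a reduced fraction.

P(X = 1 | obs) = 5/11

Enumerate traces; 4 have nonzero weight after conditioning:
  (X=0, Y=0, Z=1) weight 1/25
  (X=0, Y=1, Z=1) weight 3/25
  (X=1, Y=0, Z=0) weight 1/45
  (X=1, Y=1, Z=0) weight 1/9
Group by X:
  weight(X=0) = 4/25
  weight(X=1) = 2/15
Total weight = 4/25 + 2/15 = 22/75
P(X=0 | obs) = 4/25 / 22/75 = 6/11
P(X=1 | obs) = 2/15 / 22/75 = 5/11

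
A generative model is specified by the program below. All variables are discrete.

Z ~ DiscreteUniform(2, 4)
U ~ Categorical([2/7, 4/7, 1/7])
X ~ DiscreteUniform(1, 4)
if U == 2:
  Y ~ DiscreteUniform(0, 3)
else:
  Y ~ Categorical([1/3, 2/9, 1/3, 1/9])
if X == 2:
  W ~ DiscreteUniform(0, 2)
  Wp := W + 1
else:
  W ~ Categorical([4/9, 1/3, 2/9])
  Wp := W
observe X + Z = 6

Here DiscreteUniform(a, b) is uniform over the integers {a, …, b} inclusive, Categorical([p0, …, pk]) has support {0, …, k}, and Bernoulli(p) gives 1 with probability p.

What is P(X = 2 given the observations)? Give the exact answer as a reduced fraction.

Enumerate traces; 108 have nonzero weight after conditioning:
  (Z=2, U=0, X=4, Y=0, W=0) weight 2/567
  (Z=2, U=0, X=4, Y=0, W=1) weight 1/378
  (Z=2, U=0, X=4, Y=0, W=2) weight 1/567
  (Z=2, U=0, X=4, Y=1, W=0) weight 4/1701
  (Z=2, U=0, X=4, Y=1, W=1) weight 1/567
  (Z=2, U=0, X=4, Y=1, W=2) weight 2/1701
  (Z=2, U=0, X=4, Y=2, W=0) weight 2/567
  (Z=2, U=0, X=4, Y=2, W=1) weight 1/378
  (Z=3, U=0, X=3, Y=0, W=0) weight 2/567
  (Z=4, U=0, X=2, Y=0, W=0) weight 1/378
  … 98 more
Group by X:
  weight(X=2) = 1/12
  weight(X=3) = 1/12
  weight(X=4) = 1/12
Total weight = 1/12 + 1/12 + 1/12 = 1/4
P(X=2 | obs) = 1/12 / 1/4 = 1/3
P(X=3 | obs) = 1/12 / 1/4 = 1/3
P(X=4 | obs) = 1/12 / 1/4 = 1/3

P(X = 2 | obs) = 1/3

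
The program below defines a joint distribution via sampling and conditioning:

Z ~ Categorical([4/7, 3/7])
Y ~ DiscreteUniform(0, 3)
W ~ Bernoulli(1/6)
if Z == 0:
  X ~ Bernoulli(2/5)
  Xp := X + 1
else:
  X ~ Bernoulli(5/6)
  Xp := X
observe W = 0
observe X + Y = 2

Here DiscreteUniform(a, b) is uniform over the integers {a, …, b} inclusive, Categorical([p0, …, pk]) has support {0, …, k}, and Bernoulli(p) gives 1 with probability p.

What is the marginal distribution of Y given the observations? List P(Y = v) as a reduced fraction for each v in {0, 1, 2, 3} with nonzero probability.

Enumerate traces; 4 have nonzero weight after conditioning:
  (Z=0, Y=1, W=0, X=1) weight 1/21
  (Z=0, Y=2, W=0, X=0) weight 1/14
  (Z=1, Y=1, W=0, X=1) weight 25/336
  (Z=1, Y=2, W=0, X=0) weight 5/336
Group by Y:
  weight(Y=1) = 41/336
  weight(Y=2) = 29/336
Total weight = 41/336 + 29/336 = 5/24
P(Y=1 | obs) = 41/336 / 5/24 = 41/70
P(Y=2 | obs) = 29/336 / 5/24 = 29/70

P(Y=1) = 41/70, P(Y=2) = 29/70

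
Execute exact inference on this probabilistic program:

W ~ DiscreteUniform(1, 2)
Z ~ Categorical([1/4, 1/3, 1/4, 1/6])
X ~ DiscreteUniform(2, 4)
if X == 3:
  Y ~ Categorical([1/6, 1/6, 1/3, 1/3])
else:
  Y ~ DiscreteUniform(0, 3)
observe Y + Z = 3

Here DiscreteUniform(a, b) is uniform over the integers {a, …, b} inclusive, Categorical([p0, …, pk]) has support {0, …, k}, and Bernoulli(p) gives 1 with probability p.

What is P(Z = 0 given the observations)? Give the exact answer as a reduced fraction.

P(Z = 0 | obs) = 3/11

Enumerate traces; 24 have nonzero weight after conditioning:
  (W=1, Z=0, X=2, Y=3) weight 1/96
  (W=1, Z=0, X=3, Y=3) weight 1/72
  (W=1, Z=0, X=4, Y=3) weight 1/96
  (W=1, Z=1, X=2, Y=2) weight 1/72
  (W=1, Z=1, X=3, Y=2) weight 1/54
  (W=1, Z=1, X=4, Y=2) weight 1/72
  (W=1, Z=2, X=2, Y=1) weight 1/96
  (W=1, Z=2, X=3, Y=1) weight 1/144
  (W=1, Z=3, X=2, Y=0) weight 1/144
  … 15 more
Group by Z:
  weight(Z=0) = 5/72
  weight(Z=1) = 5/54
  weight(Z=2) = 1/18
  weight(Z=3) = 1/27
Total weight = 5/72 + 5/54 + 1/18 + 1/27 = 55/216
P(Z=0 | obs) = 5/72 / 55/216 = 3/11
P(Z=1 | obs) = 5/54 / 55/216 = 4/11
P(Z=2 | obs) = 1/18 / 55/216 = 12/55
P(Z=3 | obs) = 1/27 / 55/216 = 8/55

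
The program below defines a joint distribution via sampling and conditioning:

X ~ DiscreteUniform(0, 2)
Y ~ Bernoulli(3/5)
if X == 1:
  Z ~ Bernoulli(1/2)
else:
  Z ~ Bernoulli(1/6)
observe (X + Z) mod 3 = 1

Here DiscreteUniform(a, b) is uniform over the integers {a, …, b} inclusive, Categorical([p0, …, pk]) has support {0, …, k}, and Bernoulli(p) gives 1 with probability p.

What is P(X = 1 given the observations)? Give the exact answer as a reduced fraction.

Enumerate traces; 4 have nonzero weight after conditioning:
  (X=0, Y=0, Z=1) weight 1/45
  (X=0, Y=1, Z=1) weight 1/30
  (X=1, Y=0, Z=0) weight 1/15
  (X=1, Y=1, Z=0) weight 1/10
Group by X:
  weight(X=0) = 1/18
  weight(X=1) = 1/6
Total weight = 1/18 + 1/6 = 2/9
P(X=0 | obs) = 1/18 / 2/9 = 1/4
P(X=1 | obs) = 1/6 / 2/9 = 3/4

P(X = 1 | obs) = 3/4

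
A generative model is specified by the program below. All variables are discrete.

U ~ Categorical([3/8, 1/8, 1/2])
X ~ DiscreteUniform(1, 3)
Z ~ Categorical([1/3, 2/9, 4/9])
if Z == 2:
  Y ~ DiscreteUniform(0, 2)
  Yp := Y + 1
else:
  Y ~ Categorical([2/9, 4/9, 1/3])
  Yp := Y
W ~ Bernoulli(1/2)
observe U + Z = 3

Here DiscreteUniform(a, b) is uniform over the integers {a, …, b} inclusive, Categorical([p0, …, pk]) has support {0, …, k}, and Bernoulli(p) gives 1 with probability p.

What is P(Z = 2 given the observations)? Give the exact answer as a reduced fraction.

P(Z = 2 | obs) = 1/3

Enumerate traces; 36 have nonzero weight after conditioning:
  (U=1, X=1, Z=2, Y=0, W=0) weight 1/324
  (U=1, X=1, Z=2, Y=0, W=1) weight 1/324
  (U=1, X=1, Z=2, Y=1, W=0) weight 1/324
  (U=1, X=1, Z=2, Y=1, W=1) weight 1/324
  (U=1, X=1, Z=2, Y=2, W=0) weight 1/324
  (U=1, X=1, Z=2, Y=2, W=1) weight 1/324
  (U=1, X=2, Z=2, Y=0, W=0) weight 1/324
  (U=1, X=2, Z=2, Y=0, W=1) weight 1/324
  (U=2, X=1, Z=1, Y=0, W=0) weight 1/243
  … 27 more
Group by Z:
  weight(Z=1) = 1/9
  weight(Z=2) = 1/18
Total weight = 1/9 + 1/18 = 1/6
P(Z=1 | obs) = 1/9 / 1/6 = 2/3
P(Z=2 | obs) = 1/18 / 1/6 = 1/3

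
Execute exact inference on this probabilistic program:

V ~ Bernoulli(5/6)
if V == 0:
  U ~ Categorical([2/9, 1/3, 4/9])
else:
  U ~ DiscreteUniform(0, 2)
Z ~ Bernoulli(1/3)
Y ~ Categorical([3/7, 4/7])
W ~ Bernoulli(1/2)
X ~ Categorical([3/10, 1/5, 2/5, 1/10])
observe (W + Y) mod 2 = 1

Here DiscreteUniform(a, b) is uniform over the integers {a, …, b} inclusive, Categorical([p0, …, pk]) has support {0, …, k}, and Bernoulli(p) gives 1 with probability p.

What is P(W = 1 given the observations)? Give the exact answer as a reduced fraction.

Enumerate traces; 96 have nonzero weight after conditioning:
  (V=0, U=0, Z=0, Y=0, W=1, X=0) weight 1/630
  (V=0, U=0, Z=0, Y=0, W=1, X=1) weight 1/945
  (V=0, U=0, Z=0, Y=0, W=1, X=2) weight 2/945
  (V=0, U=0, Z=0, Y=0, W=1, X=3) weight 1/1890
  (V=0, U=0, Z=0, Y=1, W=0, X=0) weight 2/945
  (V=0, U=0, Z=0, Y=1, W=0, X=1) weight 4/2835
  (V=0, U=0, Z=0, Y=1, W=0, X=2) weight 8/2835
  (V=0, U=0, Z=0, Y=1, W=0, X=3) weight 2/2835
  … 88 more
Group by W:
  weight(W=0) = 2/7
  weight(W=1) = 3/14
Total weight = 2/7 + 3/14 = 1/2
P(W=0 | obs) = 2/7 / 1/2 = 4/7
P(W=1 | obs) = 3/14 / 1/2 = 3/7

P(W = 1 | obs) = 3/7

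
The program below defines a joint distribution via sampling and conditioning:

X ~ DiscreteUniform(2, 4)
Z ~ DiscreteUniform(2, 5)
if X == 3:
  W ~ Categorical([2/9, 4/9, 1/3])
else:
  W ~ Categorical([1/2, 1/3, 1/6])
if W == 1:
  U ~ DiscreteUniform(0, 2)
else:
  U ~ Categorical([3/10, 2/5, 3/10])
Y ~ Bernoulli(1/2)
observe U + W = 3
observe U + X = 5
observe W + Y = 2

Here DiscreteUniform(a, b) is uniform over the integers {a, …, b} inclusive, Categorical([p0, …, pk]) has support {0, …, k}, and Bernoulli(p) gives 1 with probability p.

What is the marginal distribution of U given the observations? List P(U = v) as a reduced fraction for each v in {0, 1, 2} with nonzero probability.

Enumerate traces; 8 have nonzero weight after conditioning:
  (X=3, Z=2, W=1, U=2, Y=1) weight 1/162
  (X=3, Z=3, W=1, U=2, Y=1) weight 1/162
  (X=3, Z=4, W=1, U=2, Y=1) weight 1/162
  (X=3, Z=5, W=1, U=2, Y=1) weight 1/162
  (X=4, Z=2, W=2, U=1, Y=0) weight 1/360
  (X=4, Z=3, W=2, U=1, Y=0) weight 1/360
  (X=4, Z=4, W=2, U=1, Y=0) weight 1/360
  (X=4, Z=5, W=2, U=1, Y=0) weight 1/360
Group by U:
  weight(U=1) = 1/90
  weight(U=2) = 2/81
Total weight = 1/90 + 2/81 = 29/810
P(U=1 | obs) = 1/90 / 29/810 = 9/29
P(U=2 | obs) = 2/81 / 29/810 = 20/29

P(U=1) = 9/29, P(U=2) = 20/29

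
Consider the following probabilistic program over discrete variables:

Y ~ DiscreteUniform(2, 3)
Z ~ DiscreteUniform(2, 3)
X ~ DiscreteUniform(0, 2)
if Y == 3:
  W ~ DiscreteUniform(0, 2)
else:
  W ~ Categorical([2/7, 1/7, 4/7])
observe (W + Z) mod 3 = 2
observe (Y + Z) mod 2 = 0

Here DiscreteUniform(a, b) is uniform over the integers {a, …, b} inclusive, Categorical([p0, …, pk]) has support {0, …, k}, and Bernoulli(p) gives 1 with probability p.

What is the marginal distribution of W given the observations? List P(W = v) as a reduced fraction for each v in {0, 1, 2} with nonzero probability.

Enumerate traces; 6 have nonzero weight after conditioning:
  (Y=2, Z=2, X=0, W=0) weight 1/42
  (Y=2, Z=2, X=1, W=0) weight 1/42
  (Y=2, Z=2, X=2, W=0) weight 1/42
  (Y=3, Z=3, X=0, W=2) weight 1/36
  (Y=3, Z=3, X=1, W=2) weight 1/36
  (Y=3, Z=3, X=2, W=2) weight 1/36
Group by W:
  weight(W=0) = 1/14
  weight(W=2) = 1/12
Total weight = 1/14 + 1/12 = 13/84
P(W=0 | obs) = 1/14 / 13/84 = 6/13
P(W=2 | obs) = 1/12 / 13/84 = 7/13

P(W=0) = 6/13, P(W=2) = 7/13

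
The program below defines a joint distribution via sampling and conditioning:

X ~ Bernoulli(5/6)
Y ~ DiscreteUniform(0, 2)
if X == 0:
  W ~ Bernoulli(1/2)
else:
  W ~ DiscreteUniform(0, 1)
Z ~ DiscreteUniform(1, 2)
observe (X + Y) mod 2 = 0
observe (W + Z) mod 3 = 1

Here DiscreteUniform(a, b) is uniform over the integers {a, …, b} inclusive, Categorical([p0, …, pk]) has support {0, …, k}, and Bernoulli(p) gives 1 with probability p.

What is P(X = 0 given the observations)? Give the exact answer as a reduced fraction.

P(X = 0 | obs) = 2/7

Enumerate traces; 3 have nonzero weight after conditioning:
  (X=0, Y=0, W=0, Z=1) weight 1/72
  (X=0, Y=2, W=0, Z=1) weight 1/72
  (X=1, Y=1, W=0, Z=1) weight 5/72
Group by X:
  weight(X=0) = 1/36
  weight(X=1) = 5/72
Total weight = 1/36 + 5/72 = 7/72
P(X=0 | obs) = 1/36 / 7/72 = 2/7
P(X=1 | obs) = 5/72 / 7/72 = 5/7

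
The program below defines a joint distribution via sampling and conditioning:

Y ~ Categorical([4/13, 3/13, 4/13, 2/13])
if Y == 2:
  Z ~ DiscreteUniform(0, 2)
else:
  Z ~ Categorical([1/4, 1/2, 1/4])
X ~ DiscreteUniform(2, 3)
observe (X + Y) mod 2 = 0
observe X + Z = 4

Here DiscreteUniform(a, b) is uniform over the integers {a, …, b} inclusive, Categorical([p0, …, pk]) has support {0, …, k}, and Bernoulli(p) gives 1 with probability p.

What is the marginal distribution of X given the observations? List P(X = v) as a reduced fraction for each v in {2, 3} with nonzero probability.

Enumerate traces; 4 have nonzero weight after conditioning:
  (Y=0, Z=2, X=2) weight 1/26
  (Y=1, Z=1, X=3) weight 3/52
  (Y=2, Z=2, X=2) weight 2/39
  (Y=3, Z=1, X=3) weight 1/26
Group by X:
  weight(X=2) = 7/78
  weight(X=3) = 5/52
Total weight = 7/78 + 5/52 = 29/156
P(X=2 | obs) = 7/78 / 29/156 = 14/29
P(X=3 | obs) = 5/52 / 29/156 = 15/29

P(X=2) = 14/29, P(X=3) = 15/29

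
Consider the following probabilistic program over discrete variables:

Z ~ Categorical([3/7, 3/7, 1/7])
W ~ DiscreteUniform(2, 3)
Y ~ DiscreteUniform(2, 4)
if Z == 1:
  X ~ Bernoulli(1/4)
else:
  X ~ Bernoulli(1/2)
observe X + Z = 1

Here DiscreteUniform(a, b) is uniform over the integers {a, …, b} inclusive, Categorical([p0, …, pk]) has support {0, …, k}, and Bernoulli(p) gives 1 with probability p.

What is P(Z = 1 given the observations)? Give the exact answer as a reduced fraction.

P(Z = 1 | obs) = 3/5

Enumerate traces; 12 have nonzero weight after conditioning:
  (Z=0, W=2, Y=2, X=1) weight 1/28
  (Z=0, W=2, Y=3, X=1) weight 1/28
  (Z=0, W=2, Y=4, X=1) weight 1/28
  (Z=0, W=3, Y=2, X=1) weight 1/28
  (Z=0, W=3, Y=3, X=1) weight 1/28
  (Z=0, W=3, Y=4, X=1) weight 1/28
  (Z=1, W=2, Y=2, X=0) weight 3/56
  (Z=1, W=2, Y=3, X=0) weight 3/56
  … 4 more
Group by Z:
  weight(Z=0) = 3/14
  weight(Z=1) = 9/28
Total weight = 3/14 + 9/28 = 15/28
P(Z=0 | obs) = 3/14 / 15/28 = 2/5
P(Z=1 | obs) = 9/28 / 15/28 = 3/5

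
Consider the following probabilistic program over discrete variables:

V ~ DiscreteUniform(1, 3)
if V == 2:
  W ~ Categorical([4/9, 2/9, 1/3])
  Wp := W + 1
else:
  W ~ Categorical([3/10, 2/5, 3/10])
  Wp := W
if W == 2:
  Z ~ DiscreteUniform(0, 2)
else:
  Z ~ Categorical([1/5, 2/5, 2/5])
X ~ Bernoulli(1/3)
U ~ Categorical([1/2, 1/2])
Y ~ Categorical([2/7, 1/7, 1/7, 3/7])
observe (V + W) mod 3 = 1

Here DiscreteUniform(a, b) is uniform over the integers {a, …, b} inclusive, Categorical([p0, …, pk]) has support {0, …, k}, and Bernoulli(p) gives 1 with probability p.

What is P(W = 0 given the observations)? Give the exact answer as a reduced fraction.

Enumerate traces; 144 have nonzero weight after conditioning:
  (V=1, W=0, Z=0, X=0, U=0, Y=0) weight 1/525
  (V=1, W=0, Z=0, X=0, U=0, Y=1) weight 1/1050
  (V=1, W=0, Z=0, X=0, U=0, Y=2) weight 1/1050
  (V=1, W=0, Z=0, X=0, U=0, Y=3) weight 1/350
  (V=1, W=0, Z=0, X=0, U=1, Y=0) weight 1/525
  (V=1, W=0, Z=0, X=0, U=1, Y=1) weight 1/1050
  (V=1, W=0, Z=0, X=0, U=1, Y=2) weight 1/1050
  (V=1, W=0, Z=0, X=0, U=1, Y=3) weight 1/350
  (V=2, W=2, Z=0, X=0, U=0, Y=0) weight 2/567
  (V=3, W=1, Z=0, X=0, U=0, Y=0) weight 4/1575
  … 134 more
Group by W:
  weight(W=0) = 1/10
  weight(W=1) = 2/15
  weight(W=2) = 1/9
Total weight = 1/10 + 2/15 + 1/9 = 31/90
P(W=0 | obs) = 1/10 / 31/90 = 9/31
P(W=1 | obs) = 2/15 / 31/90 = 12/31
P(W=2 | obs) = 1/9 / 31/90 = 10/31

P(W = 0 | obs) = 9/31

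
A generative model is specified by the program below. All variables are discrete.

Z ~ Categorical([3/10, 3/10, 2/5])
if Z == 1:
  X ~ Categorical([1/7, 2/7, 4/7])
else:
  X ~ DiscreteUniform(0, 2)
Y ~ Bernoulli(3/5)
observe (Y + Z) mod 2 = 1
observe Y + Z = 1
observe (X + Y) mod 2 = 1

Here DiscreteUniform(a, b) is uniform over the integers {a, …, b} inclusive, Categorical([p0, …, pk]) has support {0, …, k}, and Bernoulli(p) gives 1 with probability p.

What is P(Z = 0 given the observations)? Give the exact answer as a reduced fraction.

P(Z = 0 | obs) = 7/9

Enumerate traces; 3 have nonzero weight after conditioning:
  (Z=0, X=0, Y=1) weight 3/50
  (Z=0, X=2, Y=1) weight 3/50
  (Z=1, X=1, Y=0) weight 6/175
Group by Z:
  weight(Z=0) = 3/25
  weight(Z=1) = 6/175
Total weight = 3/25 + 6/175 = 27/175
P(Z=0 | obs) = 3/25 / 27/175 = 7/9
P(Z=1 | obs) = 6/175 / 27/175 = 2/9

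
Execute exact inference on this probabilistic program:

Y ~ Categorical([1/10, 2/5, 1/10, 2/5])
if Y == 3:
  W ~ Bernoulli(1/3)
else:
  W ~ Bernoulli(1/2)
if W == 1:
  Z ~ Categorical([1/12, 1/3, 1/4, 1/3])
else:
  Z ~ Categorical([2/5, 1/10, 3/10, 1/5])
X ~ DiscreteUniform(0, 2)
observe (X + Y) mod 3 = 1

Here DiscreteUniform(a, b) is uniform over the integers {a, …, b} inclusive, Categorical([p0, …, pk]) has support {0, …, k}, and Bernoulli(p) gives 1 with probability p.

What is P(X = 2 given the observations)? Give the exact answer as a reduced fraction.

Enumerate traces; 32 have nonzero weight after conditioning:
  (Y=0, W=0, Z=0, X=1) weight 1/150
  (Y=0, W=0, Z=1, X=1) weight 1/600
  (Y=0, W=0, Z=2, X=1) weight 1/200
  (Y=0, W=0, Z=3, X=1) weight 1/300
  (Y=0, W=1, Z=0, X=1) weight 1/720
  (Y=0, W=1, Z=1, X=1) weight 1/180
  (Y=0, W=1, Z=2, X=1) weight 1/240
  (Y=0, W=1, Z=3, X=1) weight 1/180
  (Y=1, W=0, Z=0, X=0) weight 2/75
  (Y=2, W=0, Z=0, X=2) weight 1/150
  … 22 more
Group by X:
  weight(X=0) = 2/15
  weight(X=1) = 1/6
  weight(X=2) = 1/30
Total weight = 2/15 + 1/6 + 1/30 = 1/3
P(X=0 | obs) = 2/15 / 1/3 = 2/5
P(X=1 | obs) = 1/6 / 1/3 = 1/2
P(X=2 | obs) = 1/30 / 1/3 = 1/10

P(X = 2 | obs) = 1/10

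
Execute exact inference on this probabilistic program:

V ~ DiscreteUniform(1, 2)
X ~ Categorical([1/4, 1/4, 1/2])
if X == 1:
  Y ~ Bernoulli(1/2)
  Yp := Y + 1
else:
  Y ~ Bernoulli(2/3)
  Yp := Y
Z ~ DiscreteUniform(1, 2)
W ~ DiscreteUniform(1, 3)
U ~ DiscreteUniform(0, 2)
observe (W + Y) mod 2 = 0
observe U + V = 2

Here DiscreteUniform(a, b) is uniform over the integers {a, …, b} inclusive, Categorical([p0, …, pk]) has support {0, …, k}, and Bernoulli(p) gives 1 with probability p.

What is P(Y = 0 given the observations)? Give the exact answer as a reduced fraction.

P(Y = 0 | obs) = 3/13

Enumerate traces; 36 have nonzero weight after conditioning:
  (V=1, X=0, Y=0, Z=1, W=2, U=1) weight 1/432
  (V=1, X=0, Y=0, Z=2, W=2, U=1) weight 1/432
  (V=1, X=0, Y=1, Z=1, W=1, U=1) weight 1/216
  (V=1, X=0, Y=1, Z=1, W=3, U=1) weight 1/216
  (V=1, X=0, Y=1, Z=2, W=1, U=1) weight 1/216
  (V=1, X=0, Y=1, Z=2, W=3, U=1) weight 1/216
  (V=1, X=1, Y=0, Z=1, W=2, U=1) weight 1/288
  (V=1, X=1, Y=0, Z=2, W=2, U=1) weight 1/288
  … 28 more
Group by Y:
  weight(Y=0) = 1/24
  weight(Y=1) = 5/36
Total weight = 1/24 + 5/36 = 13/72
P(Y=0 | obs) = 1/24 / 13/72 = 3/13
P(Y=1 | obs) = 5/36 / 13/72 = 10/13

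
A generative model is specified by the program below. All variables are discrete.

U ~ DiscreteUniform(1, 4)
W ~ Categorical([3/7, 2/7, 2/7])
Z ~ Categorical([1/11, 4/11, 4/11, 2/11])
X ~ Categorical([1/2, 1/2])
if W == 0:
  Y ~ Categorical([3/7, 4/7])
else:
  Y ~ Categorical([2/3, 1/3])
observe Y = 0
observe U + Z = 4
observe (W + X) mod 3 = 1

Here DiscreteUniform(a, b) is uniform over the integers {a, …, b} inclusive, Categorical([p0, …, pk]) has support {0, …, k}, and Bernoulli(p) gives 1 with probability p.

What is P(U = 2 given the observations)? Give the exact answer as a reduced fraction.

Enumerate traces; 8 have nonzero weight after conditioning:
  (U=1, W=0, Z=3, X=1, Y=0) weight 9/2156
  (U=1, W=1, Z=3, X=0, Y=0) weight 1/231
  (U=2, W=0, Z=2, X=1, Y=0) weight 9/1078
  (U=2, W=1, Z=2, X=0, Y=0) weight 2/231
  (U=3, W=0, Z=1, X=1, Y=0) weight 9/1078
  (U=3, W=1, Z=1, X=0, Y=0) weight 2/231
  (U=4, W=0, Z=0, X=1, Y=0) weight 9/4312
  (U=4, W=1, Z=0, X=0, Y=0) weight 1/462
Group by U:
  weight(U=1) = 5/588
  weight(U=2) = 5/294
  weight(U=3) = 5/294
  weight(U=4) = 5/1176
Total weight = 5/588 + 5/294 + 5/294 + 5/1176 = 55/1176
P(U=1 | obs) = 5/588 / 55/1176 = 2/11
P(U=2 | obs) = 5/294 / 55/1176 = 4/11
P(U=3 | obs) = 5/294 / 55/1176 = 4/11
P(U=4 | obs) = 5/1176 / 55/1176 = 1/11

P(U = 2 | obs) = 4/11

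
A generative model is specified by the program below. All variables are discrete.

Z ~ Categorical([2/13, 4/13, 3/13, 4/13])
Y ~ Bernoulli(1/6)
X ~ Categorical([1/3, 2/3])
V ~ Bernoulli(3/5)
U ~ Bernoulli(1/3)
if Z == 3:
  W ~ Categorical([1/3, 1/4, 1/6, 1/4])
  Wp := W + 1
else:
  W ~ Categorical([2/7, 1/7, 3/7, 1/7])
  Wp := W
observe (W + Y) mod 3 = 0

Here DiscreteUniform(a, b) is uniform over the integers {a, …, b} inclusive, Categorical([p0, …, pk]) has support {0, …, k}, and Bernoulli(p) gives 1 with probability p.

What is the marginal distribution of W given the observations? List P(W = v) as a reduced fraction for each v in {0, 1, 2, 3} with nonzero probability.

P(W=0) = 82/149, P(W=2) = 19/149, P(W=3) = 48/149

Enumerate traces; 96 have nonzero weight after conditioning:
  (Z=0, Y=0, X=0, V=0, U=0, W=0) weight 8/2457
  (Z=0, Y=0, X=0, V=0, U=0, W=3) weight 4/2457
  (Z=0, Y=0, X=0, V=0, U=1, W=0) weight 4/2457
  (Z=0, Y=0, X=0, V=0, U=1, W=3) weight 2/2457
  (Z=0, Y=0, X=0, V=1, U=0, W=0) weight 4/819
  (Z=0, Y=0, X=0, V=1, U=0, W=3) weight 2/819
  (Z=0, Y=0, X=0, V=1, U=1, W=0) weight 2/819
  (Z=0, Y=0, X=0, V=1, U=1, W=3) weight 1/819
  (Z=0, Y=1, X=0, V=0, U=0, W=2) weight 4/4095
  … 87 more
Group by W:
  weight(W=0) = 205/819
  weight(W=2) = 95/1638
  weight(W=3) = 40/273
Total weight = 205/819 + 95/1638 + 40/273 = 745/1638
P(W=0 | obs) = 205/819 / 745/1638 = 82/149
P(W=2 | obs) = 95/1638 / 745/1638 = 19/149
P(W=3 | obs) = 40/273 / 745/1638 = 48/149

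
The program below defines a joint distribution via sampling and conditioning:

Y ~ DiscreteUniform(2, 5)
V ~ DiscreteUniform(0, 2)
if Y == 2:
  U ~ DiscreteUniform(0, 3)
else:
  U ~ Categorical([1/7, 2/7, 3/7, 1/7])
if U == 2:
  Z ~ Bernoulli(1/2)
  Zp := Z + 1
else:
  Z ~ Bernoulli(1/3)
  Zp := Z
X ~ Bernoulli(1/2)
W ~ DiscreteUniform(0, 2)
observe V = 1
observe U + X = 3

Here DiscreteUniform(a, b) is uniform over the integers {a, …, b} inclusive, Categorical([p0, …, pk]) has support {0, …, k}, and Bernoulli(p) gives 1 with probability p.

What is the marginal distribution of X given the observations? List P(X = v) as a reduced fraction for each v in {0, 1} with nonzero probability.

Enumerate traces; 48 have nonzero weight after conditioning:
  (Y=2, V=1, U=2, Z=0, X=1, W=0) weight 1/576
  (Y=2, V=1, U=2, Z=0, X=1, W=1) weight 1/576
  (Y=2, V=1, U=2, Z=0, X=1, W=2) weight 1/576
  (Y=2, V=1, U=2, Z=1, X=1, W=0) weight 1/576
  (Y=2, V=1, U=2, Z=1, X=1, W=1) weight 1/576
  (Y=2, V=1, U=2, Z=1, X=1, W=2) weight 1/576
  (Y=2, V=1, U=3, Z=0, X=0, W=0) weight 1/432
  (Y=2, V=1, U=3, Z=0, X=0, W=1) weight 1/432
  … 40 more
Group by X:
  weight(X=0) = 19/672
  weight(X=1) = 43/672
Total weight = 19/672 + 43/672 = 31/336
P(X=0 | obs) = 19/672 / 31/336 = 19/62
P(X=1 | obs) = 43/672 / 31/336 = 43/62

P(X=0) = 19/62, P(X=1) = 43/62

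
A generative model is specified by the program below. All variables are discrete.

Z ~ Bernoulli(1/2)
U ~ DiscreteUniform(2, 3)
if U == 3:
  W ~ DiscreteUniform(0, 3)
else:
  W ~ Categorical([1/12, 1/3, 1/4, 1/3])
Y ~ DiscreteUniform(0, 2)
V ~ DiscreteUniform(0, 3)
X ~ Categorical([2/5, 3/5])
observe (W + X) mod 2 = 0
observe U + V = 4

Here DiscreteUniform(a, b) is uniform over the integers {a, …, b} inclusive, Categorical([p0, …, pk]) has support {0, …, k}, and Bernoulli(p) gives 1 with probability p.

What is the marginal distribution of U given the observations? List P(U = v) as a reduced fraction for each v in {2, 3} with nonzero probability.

P(U=2) = 16/31, P(U=3) = 15/31

Enumerate traces; 48 have nonzero weight after conditioning:
  (Z=0, U=2, W=0, Y=0, V=2, X=0) weight 1/1440
  (Z=0, U=2, W=0, Y=1, V=2, X=0) weight 1/1440
  (Z=0, U=2, W=0, Y=2, V=2, X=0) weight 1/1440
  (Z=0, U=2, W=1, Y=0, V=2, X=1) weight 1/240
  (Z=0, U=2, W=1, Y=1, V=2, X=1) weight 1/240
  (Z=0, U=2, W=1, Y=2, V=2, X=1) weight 1/240
  (Z=0, U=2, W=2, Y=0, V=2, X=0) weight 1/480
  (Z=0, U=2, W=2, Y=1, V=2, X=0) weight 1/480
  (Z=0, U=3, W=0, Y=0, V=1, X=0) weight 1/480
  … 39 more
Group by U:
  weight(U=2) = 1/15
  weight(U=3) = 1/16
Total weight = 1/15 + 1/16 = 31/240
P(U=2 | obs) = 1/15 / 31/240 = 16/31
P(U=3 | obs) = 1/16 / 31/240 = 15/31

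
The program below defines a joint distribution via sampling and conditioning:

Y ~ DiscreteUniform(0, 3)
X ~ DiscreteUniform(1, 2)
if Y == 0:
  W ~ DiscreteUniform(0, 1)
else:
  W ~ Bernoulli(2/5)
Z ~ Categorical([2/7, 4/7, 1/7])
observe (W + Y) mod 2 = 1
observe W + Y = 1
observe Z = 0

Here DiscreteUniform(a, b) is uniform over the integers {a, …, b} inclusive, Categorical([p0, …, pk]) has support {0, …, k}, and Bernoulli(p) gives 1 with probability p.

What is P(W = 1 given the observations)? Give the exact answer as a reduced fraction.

P(W = 1 | obs) = 5/11

Enumerate traces; 4 have nonzero weight after conditioning:
  (Y=0, X=1, W=1, Z=0) weight 1/56
  (Y=0, X=2, W=1, Z=0) weight 1/56
  (Y=1, X=1, W=0, Z=0) weight 3/140
  (Y=1, X=2, W=0, Z=0) weight 3/140
Group by W:
  weight(W=0) = 3/70
  weight(W=1) = 1/28
Total weight = 3/70 + 1/28 = 11/140
P(W=0 | obs) = 3/70 / 11/140 = 6/11
P(W=1 | obs) = 1/28 / 11/140 = 5/11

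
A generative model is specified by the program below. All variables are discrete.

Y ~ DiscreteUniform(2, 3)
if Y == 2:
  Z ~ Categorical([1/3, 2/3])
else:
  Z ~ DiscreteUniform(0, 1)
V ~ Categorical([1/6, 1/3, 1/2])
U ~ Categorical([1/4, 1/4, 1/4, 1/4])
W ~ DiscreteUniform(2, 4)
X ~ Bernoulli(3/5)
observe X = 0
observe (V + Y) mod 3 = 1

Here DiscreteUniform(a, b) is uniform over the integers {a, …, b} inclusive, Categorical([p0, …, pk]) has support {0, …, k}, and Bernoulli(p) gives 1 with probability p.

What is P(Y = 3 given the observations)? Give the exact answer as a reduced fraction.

P(Y = 3 | obs) = 2/5

Enumerate traces; 48 have nonzero weight after conditioning:
  (Y=2, Z=0, V=2, U=0, W=2, X=0) weight 1/360
  (Y=2, Z=0, V=2, U=0, W=3, X=0) weight 1/360
  (Y=2, Z=0, V=2, U=0, W=4, X=0) weight 1/360
  (Y=2, Z=0, V=2, U=1, W=2, X=0) weight 1/360
  (Y=2, Z=0, V=2, U=1, W=3, X=0) weight 1/360
  (Y=2, Z=0, V=2, U=1, W=4, X=0) weight 1/360
  (Y=2, Z=0, V=2, U=2, W=2, X=0) weight 1/360
  (Y=2, Z=0, V=2, U=2, W=3, X=0) weight 1/360
  (Y=3, Z=0, V=1, U=0, W=2, X=0) weight 1/360
  … 39 more
Group by Y:
  weight(Y=2) = 1/10
  weight(Y=3) = 1/15
Total weight = 1/10 + 1/15 = 1/6
P(Y=2 | obs) = 1/10 / 1/6 = 3/5
P(Y=3 | obs) = 1/15 / 1/6 = 2/5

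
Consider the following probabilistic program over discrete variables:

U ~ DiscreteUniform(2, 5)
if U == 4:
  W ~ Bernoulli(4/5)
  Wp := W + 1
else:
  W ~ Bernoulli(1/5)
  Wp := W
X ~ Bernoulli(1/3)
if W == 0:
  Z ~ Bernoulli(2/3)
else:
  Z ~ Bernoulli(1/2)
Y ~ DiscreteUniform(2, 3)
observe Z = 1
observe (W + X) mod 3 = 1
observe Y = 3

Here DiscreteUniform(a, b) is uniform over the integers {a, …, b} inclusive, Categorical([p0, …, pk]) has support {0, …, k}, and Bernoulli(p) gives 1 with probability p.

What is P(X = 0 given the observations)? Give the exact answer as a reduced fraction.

Enumerate traces; 8 have nonzero weight after conditioning:
  (U=2, W=0, X=1, Z=1, Y=3) weight 1/45
  (U=2, W=1, X=0, Z=1, Y=3) weight 1/120
  (U=3, W=0, X=1, Z=1, Y=3) weight 1/45
  (U=3, W=1, X=0, Z=1, Y=3) weight 1/120
  (U=4, W=0, X=1, Z=1, Y=3) weight 1/180
  (U=4, W=1, X=0, Z=1, Y=3) weight 1/30
  (U=5, W=0, X=1, Z=1, Y=3) weight 1/45
  (U=5, W=1, X=0, Z=1, Y=3) weight 1/120
Group by X:
  weight(X=0) = 7/120
  weight(X=1) = 13/180
Total weight = 7/120 + 13/180 = 47/360
P(X=0 | obs) = 7/120 / 47/360 = 21/47
P(X=1 | obs) = 13/180 / 47/360 = 26/47

P(X = 0 | obs) = 21/47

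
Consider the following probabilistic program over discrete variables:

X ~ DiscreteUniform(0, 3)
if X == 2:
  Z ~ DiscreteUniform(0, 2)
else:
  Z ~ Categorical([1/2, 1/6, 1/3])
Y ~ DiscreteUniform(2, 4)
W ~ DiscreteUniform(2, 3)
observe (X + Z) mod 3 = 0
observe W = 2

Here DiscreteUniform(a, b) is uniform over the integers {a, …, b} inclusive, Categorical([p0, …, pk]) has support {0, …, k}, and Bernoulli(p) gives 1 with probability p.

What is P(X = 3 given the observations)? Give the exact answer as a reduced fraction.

P(X = 3 | obs) = 3/10

Enumerate traces; 12 have nonzero weight after conditioning:
  (X=0, Z=0, Y=2, W=2) weight 1/48
  (X=0, Z=0, Y=3, W=2) weight 1/48
  (X=0, Z=0, Y=4, W=2) weight 1/48
  (X=1, Z=2, Y=2, W=2) weight 1/72
  (X=1, Z=2, Y=3, W=2) weight 1/72
  (X=1, Z=2, Y=4, W=2) weight 1/72
  (X=2, Z=1, Y=2, W=2) weight 1/72
  (X=2, Z=1, Y=3, W=2) weight 1/72
  (X=3, Z=0, Y=2, W=2) weight 1/48
  … 3 more
Group by X:
  weight(X=0) = 1/16
  weight(X=1) = 1/24
  weight(X=2) = 1/24
  weight(X=3) = 1/16
Total weight = 1/16 + 1/24 + 1/24 + 1/16 = 5/24
P(X=0 | obs) = 1/16 / 5/24 = 3/10
P(X=1 | obs) = 1/24 / 5/24 = 1/5
P(X=2 | obs) = 1/24 / 5/24 = 1/5
P(X=3 | obs) = 1/16 / 5/24 = 3/10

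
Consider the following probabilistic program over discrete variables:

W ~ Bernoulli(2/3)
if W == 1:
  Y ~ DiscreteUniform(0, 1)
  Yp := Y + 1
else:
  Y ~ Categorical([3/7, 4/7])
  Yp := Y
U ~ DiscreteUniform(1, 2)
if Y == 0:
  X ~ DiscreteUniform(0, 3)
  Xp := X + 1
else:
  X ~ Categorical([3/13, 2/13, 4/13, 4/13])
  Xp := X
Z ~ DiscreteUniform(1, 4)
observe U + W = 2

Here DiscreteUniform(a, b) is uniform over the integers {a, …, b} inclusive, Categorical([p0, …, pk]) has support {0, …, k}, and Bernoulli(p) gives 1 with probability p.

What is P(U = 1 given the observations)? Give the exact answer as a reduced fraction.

Enumerate traces; 64 have nonzero weight after conditioning:
  (W=0, Y=0, U=2, X=0, Z=1) weight 1/224
  (W=0, Y=0, U=2, X=0, Z=2) weight 1/224
  (W=0, Y=0, U=2, X=0, Z=3) weight 1/224
  (W=0, Y=0, U=2, X=0, Z=4) weight 1/224
  (W=0, Y=0, U=2, X=1, Z=1) weight 1/224
  (W=0, Y=0, U=2, X=1, Z=2) weight 1/224
  (W=0, Y=0, U=2, X=1, Z=3) weight 1/224
  (W=0, Y=0, U=2, X=1, Z=4) weight 1/224
  (W=1, Y=0, U=1, X=0, Z=1) weight 1/96
  … 55 more
Group by U:
  weight(U=1) = 1/3
  weight(U=2) = 1/6
Total weight = 1/3 + 1/6 = 1/2
P(U=1 | obs) = 1/3 / 1/2 = 2/3
P(U=2 | obs) = 1/6 / 1/2 = 1/3

P(U = 1 | obs) = 2/3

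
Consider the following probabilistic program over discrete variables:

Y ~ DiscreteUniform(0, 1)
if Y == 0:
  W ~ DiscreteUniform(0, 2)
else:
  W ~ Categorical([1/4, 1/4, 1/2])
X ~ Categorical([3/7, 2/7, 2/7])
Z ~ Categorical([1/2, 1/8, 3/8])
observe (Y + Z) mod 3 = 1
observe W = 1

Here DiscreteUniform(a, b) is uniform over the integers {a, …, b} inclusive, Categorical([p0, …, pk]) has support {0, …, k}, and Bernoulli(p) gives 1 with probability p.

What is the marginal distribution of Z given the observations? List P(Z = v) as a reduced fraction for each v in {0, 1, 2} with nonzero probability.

P(Z=0) = 3/4, P(Z=1) = 1/4

Enumerate traces; 6 have nonzero weight after conditioning:
  (Y=0, W=1, X=0, Z=1) weight 1/112
  (Y=0, W=1, X=1, Z=1) weight 1/168
  (Y=0, W=1, X=2, Z=1) weight 1/168
  (Y=1, W=1, X=0, Z=0) weight 3/112
  (Y=1, W=1, X=1, Z=0) weight 1/56
  (Y=1, W=1, X=2, Z=0) weight 1/56
Group by Z:
  weight(Z=0) = 1/16
  weight(Z=1) = 1/48
Total weight = 1/16 + 1/48 = 1/12
P(Z=0 | obs) = 1/16 / 1/12 = 3/4
P(Z=1 | obs) = 1/48 / 1/12 = 1/4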